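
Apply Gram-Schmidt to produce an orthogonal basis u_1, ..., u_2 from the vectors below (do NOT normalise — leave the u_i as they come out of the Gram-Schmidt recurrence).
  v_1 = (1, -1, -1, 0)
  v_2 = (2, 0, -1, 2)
Orthogonal basis:
  u_1 = (1, -1, -1, 0)
  u_2 = (1, 1, 0, 2)

Apply the Gram-Schmidt recurrence
  u_1 = v_1
  u_i = v_i − Σ_{j<i} ((v_i · u_j) / (u_j · u_j)) · u_j.

Step by step this gives:
  u_1 = (1, -1, -1, 0)
  u_2 = (1, 1, 0, 2)

Orthogonality check:
  u_2 · u_1 = 0 (should be 0)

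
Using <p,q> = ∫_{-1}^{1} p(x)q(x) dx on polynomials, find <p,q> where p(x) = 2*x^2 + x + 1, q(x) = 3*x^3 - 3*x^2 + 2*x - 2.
<p,q> = -128/15

Expand the product: p(x)·q(x) = 6*x^5 - 3*x^4 + 4*x^3 - 5*x^2 - 2.
∫_{-1}^{1} of each monomial x^k gives [2/(k+1) if k even, 0 if k odd]. Integrating term-by-term (or equivalently evaluating the antiderivative F(x) = x^6 - 3*x^5/5 + x^4 - 5*x^3/3 - 2*x at the endpoints):
  F(1) − F(−1) = -34/15 − (94/15) = -128/15.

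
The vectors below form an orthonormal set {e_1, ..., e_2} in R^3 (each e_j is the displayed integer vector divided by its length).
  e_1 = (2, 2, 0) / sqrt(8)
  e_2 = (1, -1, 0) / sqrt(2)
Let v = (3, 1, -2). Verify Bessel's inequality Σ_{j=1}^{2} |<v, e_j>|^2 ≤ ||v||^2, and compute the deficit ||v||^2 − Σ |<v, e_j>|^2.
Σ |<v, e_j>|^2 = 10; ||v||^2 = 14; deficit = 4

Write each e_j = u_j / sqrt(<u_j, u_j>) where u_j is the displayed integer vector. Then <v, e_j> = <v, u_j> / sqrt(<u_j, u_j>), so |<v, e_j>|^2 = <v, u_j>^2 / <u_j, u_j>.
Coefficients: <v, e_1> = 8/sqrt(8), <v, e_2> = 2/sqrt(2).
Square and sum: Σ |<v, e_j>|^2 = 10.
Compute ||v||^2 = v·v = 14.
Deficit = 14 − 10 = 4 ≥ 0, confirming Bessel's inequality. (The deficit equals ||v − Σ <v,e_j> e_j||^2, the squared distance from v to span{e_j}.)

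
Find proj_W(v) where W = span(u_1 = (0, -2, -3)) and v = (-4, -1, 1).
proj_W(v) = (0, 2/13, 3/13)

Set up U = [u_1 | ... | u_1] ∈ R^(3×1). The projector onto W = col(U) is P = U (U^T U)^(-1) U^T.
Compute U^T U =
  [13],
and U^T v = (-1).
Solve U^T U · c = U^T v for the coefficients: c = (-1/13). The projection is proj_W(v) = U c.
Check: (v - proj_W(v)) · u_1 = 0  (should be 0).
Result: proj_W(v) = (0, 2/13, 3/13).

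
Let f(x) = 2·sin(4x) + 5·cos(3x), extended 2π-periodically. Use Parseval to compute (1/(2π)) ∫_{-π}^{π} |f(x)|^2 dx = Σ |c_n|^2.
Σ |c_n|^2 = 29/2

Expand |f|^2 and use orthogonality of {sin(nx), cos(mx)} on [-π, π]:
  ∫_{-π}^{π} sin(nx)^2 dx = π, ∫ cos(mx)^2 dx = π, and cross terms integrate to 0.
So ∫_{-π}^{π} f(x)^2 dx = 2^2 · π + 5^2 · π = (4 + 25)π.
Divide by 2π: (4 + 25)/2 = 29/2.
By Parseval, this equals Σ |c_n|^2.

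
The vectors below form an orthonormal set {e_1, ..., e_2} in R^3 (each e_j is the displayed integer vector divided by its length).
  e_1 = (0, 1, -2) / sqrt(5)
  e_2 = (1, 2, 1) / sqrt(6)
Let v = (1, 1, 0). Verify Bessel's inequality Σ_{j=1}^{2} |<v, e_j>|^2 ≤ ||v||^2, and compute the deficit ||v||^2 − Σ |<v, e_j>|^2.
Σ |<v, e_j>|^2 = 17/10; ||v||^2 = 2; deficit = 3/10

Write each e_j = u_j / sqrt(<u_j, u_j>) where u_j is the displayed integer vector. Then <v, e_j> = <v, u_j> / sqrt(<u_j, u_j>), so |<v, e_j>|^2 = <v, u_j>^2 / <u_j, u_j>.
Coefficients: <v, e_1> = 1/sqrt(5), <v, e_2> = 3/sqrt(6).
Square and sum: Σ |<v, e_j>|^2 = 17/10.
Compute ||v||^2 = v·v = 2.
Deficit = 2 − 17/10 = 3/10 ≥ 0, confirming Bessel's inequality. (The deficit equals ||v − Σ <v,e_j> e_j||^2, the squared distance from v to span{e_j}.)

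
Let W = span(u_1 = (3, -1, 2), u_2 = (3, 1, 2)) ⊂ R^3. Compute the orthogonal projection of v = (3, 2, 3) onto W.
proj_W(v) = (45/13, 2, 30/13)

Set up U = [u_1 | ... | u_2] ∈ R^(3×2). The projector onto W = col(U) is P = U (U^T U)^(-1) U^T.
Compute U^T U =
  [14, 12]
  [12, 14],
and U^T v = (13, 17).
Solve U^T U · c = U^T v for the coefficients: c = (-11/26, 41/26). The projection is proj_W(v) = U c.
Check: (v - proj_W(v)) · u_1 = 0  (should be 0).
Check: (v - proj_W(v)) · u_2 = 0  (should be 0).
Result: proj_W(v) = (45/13, 2, 30/13).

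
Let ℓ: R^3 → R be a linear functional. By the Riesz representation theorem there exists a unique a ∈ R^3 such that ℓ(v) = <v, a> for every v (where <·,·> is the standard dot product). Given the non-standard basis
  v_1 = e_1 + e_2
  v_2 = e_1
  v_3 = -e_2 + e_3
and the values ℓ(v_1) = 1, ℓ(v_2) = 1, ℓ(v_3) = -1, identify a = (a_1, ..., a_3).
a = (1, 0, -1)

Write a = (a_1, ..., a_3) in the standard basis. For each basis vector v_i, ℓ(v_i) = <v_i, a> is a linear equation in the a_j's. Collect the n equations into a matrix system V a = ℓ, where row i of V is v_i (expressed in the standard basis). Since V is invertible (lower-triangular with 1s on the diagonal, up to permutation), solve by back-substitution:
  V =
[[1, 1, 0],
 [1, 0, 0],
 [0, -1, 1]]
  V a = (1, 1, -1)
Solving gives a = (1, 0, -1).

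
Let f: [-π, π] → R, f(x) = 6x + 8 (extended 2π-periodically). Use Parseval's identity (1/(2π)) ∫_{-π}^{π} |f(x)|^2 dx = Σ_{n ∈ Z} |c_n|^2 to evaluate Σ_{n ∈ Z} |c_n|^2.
Σ |c_n|^2 = 12π^2 + 64

Expand and integrate term by term over [-π, π]:
  ∫ (6x)^2 dx = 36·(2π^3/3); ∫ 2·6·(8)·x dx = 0 (odd integrand); ∫ 8^2 dx = 64·2π.
So (1/(2π)) ∫_{-π}^{π} (6x + 8)^2 dx = 36π^2/3 + 64 = 12π^2 + 64.
Parseval ⇒ Σ |c_n|^2 = 12π^2 + 64.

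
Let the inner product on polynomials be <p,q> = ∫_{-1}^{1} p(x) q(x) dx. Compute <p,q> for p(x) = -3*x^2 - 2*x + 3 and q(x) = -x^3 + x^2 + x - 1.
<p,q> = -56/15

Expand the product: p(x)·q(x) = 3*x^5 - x^4 - 8*x^3 + 4*x^2 + 5*x - 3.
∫_{-1}^{1} of each monomial x^k gives [2/(k+1) if k even, 0 if k odd]. Integrating term-by-term (or equivalently evaluating the antiderivative F(x) = x^6/2 - x^5/5 - 2*x^4 + 4*x^3/3 + 5*x^2/2 - 3*x at the endpoints):
  F(1) − F(−1) = -13/15 − (43/15) = -56/15.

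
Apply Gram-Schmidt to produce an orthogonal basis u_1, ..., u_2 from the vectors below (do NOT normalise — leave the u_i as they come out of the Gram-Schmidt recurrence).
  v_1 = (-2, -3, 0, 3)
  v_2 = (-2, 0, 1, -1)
Orthogonal basis:
  u_1 = (-2, -3, 0, 3)
  u_2 = (-21/11, 3/22, 1, -25/22)

Apply the Gram-Schmidt recurrence
  u_1 = v_1
  u_i = v_i − Σ_{j<i} ((v_i · u_j) / (u_j · u_j)) · u_j.

Step by step this gives:
  u_1 = (-2, -3, 0, 3)
  u_2 = (-21/11, 3/22, 1, -25/22)

Orthogonality check:
  u_2 · u_1 = 0 (should be 0)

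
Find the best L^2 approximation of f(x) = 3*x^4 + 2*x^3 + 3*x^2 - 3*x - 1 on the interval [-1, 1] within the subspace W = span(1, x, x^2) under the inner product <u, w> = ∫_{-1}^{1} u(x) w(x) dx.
g(x) = 39*x^2/7 - 9*x/5 - 44/35

The best approximation g ∈ W is the orthogonal projection of f onto W. Writing g = a_0 + a_1 x + a_2 x^2, the coefficients solve the normal equations G · a = b where
  G_{ij} = <φ_i, φ_j> and b_i = <f, φ_i>, with φ_0 = 1, φ_1 = x, φ_2 = x^2.
G =
  [2, 0, 2/3]
  [0, 2/3, 0]
  [2/3, 0, 2/5],
b = (6/5, -6/5, 146/105).
Solving gives a_0 = -44/35, a_1 = -9/5, a_2 = 39/7, so
  g(x) = 39*x^2/7 - 9*x/5 - 44/35.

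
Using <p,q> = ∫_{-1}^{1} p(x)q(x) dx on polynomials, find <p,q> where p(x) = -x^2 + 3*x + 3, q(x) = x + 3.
<p,q> = 18

Expand the product: p(x)·q(x) = -x^3 + 12*x + 9.
∫_{-1}^{1} of each monomial x^k gives [2/(k+1) if k even, 0 if k odd]. Integrating term-by-term (or equivalently evaluating the antiderivative F(x) = -x^4/4 + 6*x^2 + 9*x at the endpoints):
  F(1) − F(−1) = 59/4 − (-13/4) = 18.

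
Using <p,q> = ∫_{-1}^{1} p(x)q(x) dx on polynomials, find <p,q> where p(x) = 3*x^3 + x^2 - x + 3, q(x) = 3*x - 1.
<p,q> = -76/15

Expand the product: p(x)·q(x) = 9*x^4 - 4*x^2 + 10*x - 3.
∫_{-1}^{1} of each monomial x^k gives [2/(k+1) if k even, 0 if k odd]. Integrating term-by-term (or equivalently evaluating the antiderivative F(x) = 9*x^5/5 - 4*x^3/3 + 5*x^2 - 3*x at the endpoints):
  F(1) − F(−1) = 37/15 − (113/15) = -76/15.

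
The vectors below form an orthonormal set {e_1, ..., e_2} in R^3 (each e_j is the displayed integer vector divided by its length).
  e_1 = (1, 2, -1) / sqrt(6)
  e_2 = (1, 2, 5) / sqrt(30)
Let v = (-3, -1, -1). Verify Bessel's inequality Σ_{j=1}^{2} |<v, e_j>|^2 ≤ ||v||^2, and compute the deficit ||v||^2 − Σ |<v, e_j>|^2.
Σ |<v, e_j>|^2 = 6; ||v||^2 = 11; deficit = 5

Write each e_j = u_j / sqrt(<u_j, u_j>) where u_j is the displayed integer vector. Then <v, e_j> = <v, u_j> / sqrt(<u_j, u_j>), so |<v, e_j>|^2 = <v, u_j>^2 / <u_j, u_j>.
Coefficients: <v, e_1> = -4/sqrt(6), <v, e_2> = -10/sqrt(30).
Square and sum: Σ |<v, e_j>|^2 = 6.
Compute ||v||^2 = v·v = 11.
Deficit = 11 − 6 = 5 ≥ 0, confirming Bessel's inequality. (The deficit equals ||v − Σ <v,e_j> e_j||^2, the squared distance from v to span{e_j}.)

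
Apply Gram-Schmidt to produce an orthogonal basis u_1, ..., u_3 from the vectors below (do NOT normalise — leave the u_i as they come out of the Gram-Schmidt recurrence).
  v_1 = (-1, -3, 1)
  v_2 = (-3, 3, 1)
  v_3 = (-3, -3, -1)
Orthogonal basis:
  u_1 = (-1, -3, 1)
  u_2 = (-38/11, 18/11, 16/11)
  u_3 = (-27/23, -9/23, -54/23)

Apply the Gram-Schmidt recurrence
  u_1 = v_1
  u_i = v_i − Σ_{j<i} ((v_i · u_j) / (u_j · u_j)) · u_j.

Step by step this gives:
  u_1 = (-1, -3, 1)
  u_2 = (-38/11, 18/11, 16/11)
  u_3 = (-27/23, -9/23, -54/23)

Orthogonality check:
  u_2 · u_1 = 0 (should be 0)
  u_3 · u_1 = 0 (should be 0)
  u_3 · u_2 = 0 (should be 0)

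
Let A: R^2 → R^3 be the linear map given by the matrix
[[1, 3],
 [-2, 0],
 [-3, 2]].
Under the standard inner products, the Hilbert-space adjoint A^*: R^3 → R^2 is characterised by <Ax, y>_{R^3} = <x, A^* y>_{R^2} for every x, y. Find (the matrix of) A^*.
A^* = A^T =
[[1, -2, -3],
 [3, 0, 2]]

For real matrices with standard dot products, the defining identity <Ax, y> = <x, A^* y> gives (Ax)^T y = x^T (A^*) y, i.e. x^T A^T y = x^T (A^*) y. Since this holds for all x, y, we must have A^* = A^T. Therefore
A^* =
[[1, -2, -3],
 [3, 0, 2]].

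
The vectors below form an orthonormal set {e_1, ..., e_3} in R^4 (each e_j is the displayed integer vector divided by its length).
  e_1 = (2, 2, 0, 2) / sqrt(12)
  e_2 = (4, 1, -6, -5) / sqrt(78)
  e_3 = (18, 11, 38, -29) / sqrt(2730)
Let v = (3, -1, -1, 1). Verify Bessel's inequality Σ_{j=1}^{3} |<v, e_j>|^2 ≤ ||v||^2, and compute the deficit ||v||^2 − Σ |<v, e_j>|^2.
Σ |<v, e_j>|^2 = 177/35; ||v||^2 = 12; deficit = 243/35

Write each e_j = u_j / sqrt(<u_j, u_j>) where u_j is the displayed integer vector. Then <v, e_j> = <v, u_j> / sqrt(<u_j, u_j>), so |<v, e_j>|^2 = <v, u_j>^2 / <u_j, u_j>.
Coefficients: <v, e_1> = 6/sqrt(12), <v, e_2> = 12/sqrt(78), <v, e_3> = -24/sqrt(2730).
Square and sum: Σ |<v, e_j>|^2 = 177/35.
Compute ||v||^2 = v·v = 12.
Deficit = 12 − 177/35 = 243/35 ≥ 0, confirming Bessel's inequality. (The deficit equals ||v − Σ <v,e_j> e_j||^2, the squared distance from v to span{e_j}.)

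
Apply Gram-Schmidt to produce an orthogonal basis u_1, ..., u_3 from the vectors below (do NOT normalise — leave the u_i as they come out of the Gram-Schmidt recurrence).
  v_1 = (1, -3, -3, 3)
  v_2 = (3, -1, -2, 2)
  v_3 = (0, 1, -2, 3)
Orthogonal basis:
  u_1 = (1, -3, -3, 3)
  u_2 = (33/14, 13/14, -1/14, 1/14)
  u_3 = (-9/10, 21/10, -7/10, 17/10)

Apply the Gram-Schmidt recurrence
  u_1 = v_1
  u_i = v_i − Σ_{j<i} ((v_i · u_j) / (u_j · u_j)) · u_j.

Step by step this gives:
  u_1 = (1, -3, -3, 3)
  u_2 = (33/14, 13/14, -1/14, 1/14)
  u_3 = (-9/10, 21/10, -7/10, 17/10)

Orthogonality check:
  u_2 · u_1 = 0 (should be 0)
  u_3 · u_1 = 0 (should be 0)
  u_3 · u_2 = 0 (should be 0)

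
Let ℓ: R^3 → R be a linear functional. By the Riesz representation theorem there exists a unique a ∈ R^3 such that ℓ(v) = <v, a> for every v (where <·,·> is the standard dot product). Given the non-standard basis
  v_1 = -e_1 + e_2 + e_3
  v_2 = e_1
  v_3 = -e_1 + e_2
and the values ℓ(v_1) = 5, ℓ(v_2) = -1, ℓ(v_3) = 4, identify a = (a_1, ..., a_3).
a = (-1, 3, 1)

Write a = (a_1, ..., a_3) in the standard basis. For each basis vector v_i, ℓ(v_i) = <v_i, a> is a linear equation in the a_j's. Collect the n equations into a matrix system V a = ℓ, where row i of V is v_i (expressed in the standard basis). Since V is invertible (lower-triangular with 1s on the diagonal, up to permutation), solve by back-substitution:
  V =
[[-1, 1, 1],
 [1, 0, 0],
 [-1, 1, 0]]
  V a = (5, -1, 4)
Solving gives a = (-1, 3, 1).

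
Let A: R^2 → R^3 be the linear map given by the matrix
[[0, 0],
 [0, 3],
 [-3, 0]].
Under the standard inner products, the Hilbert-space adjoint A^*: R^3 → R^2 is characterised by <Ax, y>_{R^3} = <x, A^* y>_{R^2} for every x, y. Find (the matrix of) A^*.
A^* = A^T =
[[0, 0, -3],
 [0, 3, 0]]

For real matrices with standard dot products, the defining identity <Ax, y> = <x, A^* y> gives (Ax)^T y = x^T (A^*) y, i.e. x^T A^T y = x^T (A^*) y. Since this holds for all x, y, we must have A^* = A^T. Therefore
A^* =
[[0, 0, -3],
 [0, 3, 0]].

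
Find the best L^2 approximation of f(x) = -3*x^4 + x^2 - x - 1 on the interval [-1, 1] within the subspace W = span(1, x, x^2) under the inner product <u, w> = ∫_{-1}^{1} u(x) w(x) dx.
g(x) = -11*x^2/7 - x - 26/35

The best approximation g ∈ W is the orthogonal projection of f onto W. Writing g = a_0 + a_1 x + a_2 x^2, the coefficients solve the normal equations G · a = b where
  G_{ij} = <φ_i, φ_j> and b_i = <f, φ_i>, with φ_0 = 1, φ_1 = x, φ_2 = x^2.
G =
  [2, 0, 2/3]
  [0, 2/3, 0]
  [2/3, 0, 2/5],
b = (-38/15, -2/3, -118/105).
Solving gives a_0 = -26/35, a_1 = -1, a_2 = -11/7, so
  g(x) = -11*x^2/7 - x - 26/35.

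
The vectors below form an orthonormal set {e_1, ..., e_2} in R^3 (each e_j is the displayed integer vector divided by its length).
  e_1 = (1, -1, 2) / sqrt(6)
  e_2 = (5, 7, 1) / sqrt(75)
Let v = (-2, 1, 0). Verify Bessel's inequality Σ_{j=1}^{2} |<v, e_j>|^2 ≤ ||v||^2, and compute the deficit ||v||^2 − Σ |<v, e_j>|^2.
Σ |<v, e_j>|^2 = 81/50; ||v||^2 = 5; deficit = 169/50

Write each e_j = u_j / sqrt(<u_j, u_j>) where u_j is the displayed integer vector. Then <v, e_j> = <v, u_j> / sqrt(<u_j, u_j>), so |<v, e_j>|^2 = <v, u_j>^2 / <u_j, u_j>.
Coefficients: <v, e_1> = -3/sqrt(6), <v, e_2> = -3/sqrt(75).
Square and sum: Σ |<v, e_j>|^2 = 81/50.
Compute ||v||^2 = v·v = 5.
Deficit = 5 − 81/50 = 169/50 ≥ 0, confirming Bessel's inequality. (The deficit equals ||v − Σ <v,e_j> e_j||^2, the squared distance from v to span{e_j}.)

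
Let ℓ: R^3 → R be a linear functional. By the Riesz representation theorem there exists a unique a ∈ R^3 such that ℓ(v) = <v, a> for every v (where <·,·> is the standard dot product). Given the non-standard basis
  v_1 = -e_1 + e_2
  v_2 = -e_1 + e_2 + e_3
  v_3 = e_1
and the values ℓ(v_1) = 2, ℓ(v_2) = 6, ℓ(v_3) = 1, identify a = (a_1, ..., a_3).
a = (1, 3, 4)

Write a = (a_1, ..., a_3) in the standard basis. For each basis vector v_i, ℓ(v_i) = <v_i, a> is a linear equation in the a_j's. Collect the n equations into a matrix system V a = ℓ, where row i of V is v_i (expressed in the standard basis). Since V is invertible (lower-triangular with 1s on the diagonal, up to permutation), solve by back-substitution:
  V =
[[-1, 1, 0],
 [-1, 1, 1],
 [1, 0, 0]]
  V a = (2, 6, 1)
Solving gives a = (1, 3, 4).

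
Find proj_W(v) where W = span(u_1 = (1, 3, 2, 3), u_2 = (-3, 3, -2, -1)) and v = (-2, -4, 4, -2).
proj_W(v) = (12/11, -36/11, 0, -12/11)

Set up U = [u_1 | ... | u_2] ∈ R^(4×2). The projector onto W = col(U) is P = U (U^T U)^(-1) U^T.
Compute U^T U =
  [23, -1]
  [-1, 23],
and U^T v = (-12, -12).
Solve U^T U · c = U^T v for the coefficients: c = (-6/11, -6/11). The projection is proj_W(v) = U c.
Check: (v - proj_W(v)) · u_1 = 0  (should be 0).
Check: (v - proj_W(v)) · u_2 = 0  (should be 0).
Result: proj_W(v) = (12/11, -36/11, 0, -12/11).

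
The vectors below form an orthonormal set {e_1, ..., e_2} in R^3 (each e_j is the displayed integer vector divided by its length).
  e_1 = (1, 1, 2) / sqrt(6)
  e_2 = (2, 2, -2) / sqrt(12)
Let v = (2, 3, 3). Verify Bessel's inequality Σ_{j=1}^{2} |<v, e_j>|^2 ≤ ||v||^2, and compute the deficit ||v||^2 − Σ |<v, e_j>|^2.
Σ |<v, e_j>|^2 = 43/2; ||v||^2 = 22; deficit = 1/2

Write each e_j = u_j / sqrt(<u_j, u_j>) where u_j is the displayed integer vector. Then <v, e_j> = <v, u_j> / sqrt(<u_j, u_j>), so |<v, e_j>|^2 = <v, u_j>^2 / <u_j, u_j>.
Coefficients: <v, e_1> = 11/sqrt(6), <v, e_2> = 4/sqrt(12).
Square and sum: Σ |<v, e_j>|^2 = 43/2.
Compute ||v||^2 = v·v = 22.
Deficit = 22 − 43/2 = 1/2 ≥ 0, confirming Bessel's inequality. (The deficit equals ||v − Σ <v,e_j> e_j||^2, the squared distance from v to span{e_j}.)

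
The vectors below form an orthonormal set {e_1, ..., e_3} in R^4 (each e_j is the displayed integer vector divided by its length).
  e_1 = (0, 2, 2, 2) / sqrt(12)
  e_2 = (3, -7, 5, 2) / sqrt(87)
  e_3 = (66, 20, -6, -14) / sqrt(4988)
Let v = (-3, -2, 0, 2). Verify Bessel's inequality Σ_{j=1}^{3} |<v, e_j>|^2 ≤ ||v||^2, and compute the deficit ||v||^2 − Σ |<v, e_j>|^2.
Σ |<v, e_j>|^2 = 650/43; ||v||^2 = 17; deficit = 81/43

Write each e_j = u_j / sqrt(<u_j, u_j>) where u_j is the displayed integer vector. Then <v, e_j> = <v, u_j> / sqrt(<u_j, u_j>), so |<v, e_j>|^2 = <v, u_j>^2 / <u_j, u_j>.
Coefficients: <v, e_1> = 0/sqrt(12), <v, e_2> = 9/sqrt(87), <v, e_3> = -266/sqrt(4988).
Square and sum: Σ |<v, e_j>|^2 = 650/43.
Compute ||v||^2 = v·v = 17.
Deficit = 17 − 650/43 = 81/43 ≥ 0, confirming Bessel's inequality. (The deficit equals ||v − Σ <v,e_j> e_j||^2, the squared distance from v to span{e_j}.)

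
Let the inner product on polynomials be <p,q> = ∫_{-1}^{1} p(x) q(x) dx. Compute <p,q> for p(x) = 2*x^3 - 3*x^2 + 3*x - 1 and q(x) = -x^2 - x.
<p,q> = -14/15

Expand the product: p(x)·q(x) = -2*x^5 + x^4 - 2*x^2 + x.
∫_{-1}^{1} of each monomial x^k gives [2/(k+1) if k even, 0 if k odd]. Integrating term-by-term (or equivalently evaluating the antiderivative F(x) = -x^6/3 + x^5/5 - 2*x^3/3 + x^2/2 at the endpoints):
  F(1) − F(−1) = -3/10 − (19/30) = -14/15.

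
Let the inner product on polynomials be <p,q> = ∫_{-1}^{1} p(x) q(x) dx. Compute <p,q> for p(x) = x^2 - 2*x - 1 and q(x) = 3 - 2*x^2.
<p,q> = -52/15

Expand the product: p(x)·q(x) = -2*x^4 + 4*x^3 + 5*x^2 - 6*x - 3.
∫_{-1}^{1} of each monomial x^k gives [2/(k+1) if k even, 0 if k odd]. Integrating term-by-term (or equivalently evaluating the antiderivative F(x) = -2*x^5/5 + x^4 + 5*x^3/3 - 3*x^2 - 3*x at the endpoints):
  F(1) − F(−1) = -56/15 − (-4/15) = -52/15.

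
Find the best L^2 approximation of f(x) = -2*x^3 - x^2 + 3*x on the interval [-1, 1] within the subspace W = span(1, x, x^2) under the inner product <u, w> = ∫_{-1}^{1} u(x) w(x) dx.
g(x) = -x^2 + 9*x/5

The best approximation g ∈ W is the orthogonal projection of f onto W. Writing g = a_0 + a_1 x + a_2 x^2, the coefficients solve the normal equations G · a = b where
  G_{ij} = <φ_i, φ_j> and b_i = <f, φ_i>, with φ_0 = 1, φ_1 = x, φ_2 = x^2.
G =
  [2, 0, 2/3]
  [0, 2/3, 0]
  [2/3, 0, 2/5],
b = (-2/3, 6/5, -2/5).
Solving gives a_0 = 0, a_1 = 9/5, a_2 = -1, so
  g(x) = -x^2 + 9*x/5.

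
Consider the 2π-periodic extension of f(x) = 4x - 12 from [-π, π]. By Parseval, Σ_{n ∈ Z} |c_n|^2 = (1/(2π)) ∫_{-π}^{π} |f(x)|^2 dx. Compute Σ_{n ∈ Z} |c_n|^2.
Σ |c_n|^2 = 16π^2/3 + 144

Expand and integrate term by term over [-π, π]:
  ∫ (4x)^2 dx = 16·(2π^3/3); ∫ 2·4·(-12)·x dx = 0 (odd integrand); ∫ (-12)^2 dx = 144·2π.
So (1/(2π)) ∫_{-π}^{π} (4x - 12)^2 dx = 16π^2/3 + 144 = 16π^2/3 + 144.
Parseval ⇒ Σ |c_n|^2 = 16π^2/3 + 144.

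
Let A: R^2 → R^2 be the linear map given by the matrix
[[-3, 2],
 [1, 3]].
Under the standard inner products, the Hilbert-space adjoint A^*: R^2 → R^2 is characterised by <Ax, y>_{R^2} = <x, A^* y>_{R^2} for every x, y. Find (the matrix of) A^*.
A^* = A^T =
[[-3, 1],
 [2, 3]]

For real matrices with standard dot products, the defining identity <Ax, y> = <x, A^* y> gives (Ax)^T y = x^T (A^*) y, i.e. x^T A^T y = x^T (A^*) y. Since this holds for all x, y, we must have A^* = A^T. Therefore
A^* =
[[-3, 1],
 [2, 3]].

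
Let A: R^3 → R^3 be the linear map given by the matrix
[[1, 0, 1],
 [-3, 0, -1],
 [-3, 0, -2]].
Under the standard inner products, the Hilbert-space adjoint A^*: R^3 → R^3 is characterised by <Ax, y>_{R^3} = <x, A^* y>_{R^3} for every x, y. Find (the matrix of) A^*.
A^* = A^T =
[[1, -3, -3],
 [0, 0, 0],
 [1, -1, -2]]

For real matrices with standard dot products, the defining identity <Ax, y> = <x, A^* y> gives (Ax)^T y = x^T (A^*) y, i.e. x^T A^T y = x^T (A^*) y. Since this holds for all x, y, we must have A^* = A^T. Therefore
A^* =
[[1, -3, -3],
 [0, 0, 0],
 [1, -1, -2]].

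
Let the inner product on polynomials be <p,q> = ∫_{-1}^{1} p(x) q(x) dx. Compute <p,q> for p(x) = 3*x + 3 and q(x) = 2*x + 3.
<p,q> = 22

Expand the product: p(x)·q(x) = 6*x^2 + 15*x + 9.
∫_{-1}^{1} of each monomial x^k gives [2/(k+1) if k even, 0 if k odd]. Integrating term-by-term (or equivalently evaluating the antiderivative F(x) = 2*x^3 + 15*x^2/2 + 9*x at the endpoints):
  F(1) − F(−1) = 37/2 − (-7/2) = 22.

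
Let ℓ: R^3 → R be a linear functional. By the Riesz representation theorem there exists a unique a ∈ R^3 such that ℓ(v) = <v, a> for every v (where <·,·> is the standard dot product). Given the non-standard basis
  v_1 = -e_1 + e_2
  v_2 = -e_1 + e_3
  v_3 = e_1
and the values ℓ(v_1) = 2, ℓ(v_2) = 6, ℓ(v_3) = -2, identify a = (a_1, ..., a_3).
a = (-2, 0, 4)

Write a = (a_1, ..., a_3) in the standard basis. For each basis vector v_i, ℓ(v_i) = <v_i, a> is a linear equation in the a_j's. Collect the n equations into a matrix system V a = ℓ, where row i of V is v_i (expressed in the standard basis). Since V is invertible (lower-triangular with 1s on the diagonal, up to permutation), solve by back-substitution:
  V =
[[-1, 1, 0],
 [-1, 0, 1],
 [1, 0, 0]]
  V a = (2, 6, -2)
Solving gives a = (-2, 0, 4).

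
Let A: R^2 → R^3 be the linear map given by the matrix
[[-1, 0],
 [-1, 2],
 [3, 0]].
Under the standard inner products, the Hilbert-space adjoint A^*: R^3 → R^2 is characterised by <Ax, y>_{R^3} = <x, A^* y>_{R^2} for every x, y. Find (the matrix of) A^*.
A^* = A^T =
[[-1, -1, 3],
 [0, 2, 0]]

For real matrices with standard dot products, the defining identity <Ax, y> = <x, A^* y> gives (Ax)^T y = x^T (A^*) y, i.e. x^T A^T y = x^T (A^*) y. Since this holds for all x, y, we must have A^* = A^T. Therefore
A^* =
[[-1, -1, 3],
 [0, 2, 0]].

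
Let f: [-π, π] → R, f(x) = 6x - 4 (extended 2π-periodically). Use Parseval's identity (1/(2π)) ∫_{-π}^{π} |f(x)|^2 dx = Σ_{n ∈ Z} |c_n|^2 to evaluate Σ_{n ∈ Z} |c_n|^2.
Σ |c_n|^2 = 12π^2 + 16

Expand and integrate term by term over [-π, π]:
  ∫ (6x)^2 dx = 36·(2π^3/3); ∫ 2·6·(-4)·x dx = 0 (odd integrand); ∫ (-4)^2 dx = 16·2π.
So (1/(2π)) ∫_{-π}^{π} (6x - 4)^2 dx = 36π^2/3 + 16 = 12π^2 + 16.
Parseval ⇒ Σ |c_n|^2 = 12π^2 + 16.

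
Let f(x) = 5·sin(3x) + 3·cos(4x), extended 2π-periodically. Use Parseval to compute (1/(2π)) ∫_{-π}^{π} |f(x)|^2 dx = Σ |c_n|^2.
Σ |c_n|^2 = 17

Expand |f|^2 and use orthogonality of {sin(nx), cos(mx)} on [-π, π]:
  ∫_{-π}^{π} sin(nx)^2 dx = π, ∫ cos(mx)^2 dx = π, and cross terms integrate to 0.
So ∫_{-π}^{π} f(x)^2 dx = 5^2 · π + 3^2 · π = (25 + 9)π.
Divide by 2π: (25 + 9)/2 = 17.
By Parseval, this equals Σ |c_n|^2.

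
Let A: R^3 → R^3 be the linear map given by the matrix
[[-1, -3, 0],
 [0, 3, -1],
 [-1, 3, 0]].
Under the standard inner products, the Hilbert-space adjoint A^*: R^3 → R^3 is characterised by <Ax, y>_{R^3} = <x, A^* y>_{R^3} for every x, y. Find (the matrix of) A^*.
A^* = A^T =
[[-1, 0, -1],
 [-3, 3, 3],
 [0, -1, 0]]

For real matrices with standard dot products, the defining identity <Ax, y> = <x, A^* y> gives (Ax)^T y = x^T (A^*) y, i.e. x^T A^T y = x^T (A^*) y. Since this holds for all x, y, we must have A^* = A^T. Therefore
A^* =
[[-1, 0, -1],
 [-3, 3, 3],
 [0, -1, 0]].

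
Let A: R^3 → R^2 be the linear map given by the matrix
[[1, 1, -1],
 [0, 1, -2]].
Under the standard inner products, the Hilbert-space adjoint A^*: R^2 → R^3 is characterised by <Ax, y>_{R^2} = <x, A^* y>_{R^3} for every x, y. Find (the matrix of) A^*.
A^* = A^T =
[[1, 0],
 [1, 1],
 [-1, -2]]

For real matrices with standard dot products, the defining identity <Ax, y> = <x, A^* y> gives (Ax)^T y = x^T (A^*) y, i.e. x^T A^T y = x^T (A^*) y. Since this holds for all x, y, we must have A^* = A^T. Therefore
A^* =
[[1, 0],
 [1, 1],
 [-1, -2]].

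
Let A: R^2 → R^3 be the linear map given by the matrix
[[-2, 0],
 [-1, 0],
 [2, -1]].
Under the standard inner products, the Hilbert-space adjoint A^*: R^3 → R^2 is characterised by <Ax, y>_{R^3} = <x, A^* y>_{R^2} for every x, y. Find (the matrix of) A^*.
A^* = A^T =
[[-2, -1, 2],
 [0, 0, -1]]

For real matrices with standard dot products, the defining identity <Ax, y> = <x, A^* y> gives (Ax)^T y = x^T (A^*) y, i.e. x^T A^T y = x^T (A^*) y. Since this holds for all x, y, we must have A^* = A^T. Therefore
A^* =
[[-2, -1, 2],
 [0, 0, -1]].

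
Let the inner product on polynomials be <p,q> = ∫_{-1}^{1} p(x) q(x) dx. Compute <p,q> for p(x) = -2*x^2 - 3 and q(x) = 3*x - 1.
<p,q> = 22/3

Expand the product: p(x)·q(x) = -6*x^3 + 2*x^2 - 9*x + 3.
∫_{-1}^{1} of each monomial x^k gives [2/(k+1) if k even, 0 if k odd]. Integrating term-by-term (or equivalently evaluating the antiderivative F(x) = -3*x^4/2 + 2*x^3/3 - 9*x^2/2 + 3*x at the endpoints):
  F(1) − F(−1) = -7/3 − (-29/3) = 22/3.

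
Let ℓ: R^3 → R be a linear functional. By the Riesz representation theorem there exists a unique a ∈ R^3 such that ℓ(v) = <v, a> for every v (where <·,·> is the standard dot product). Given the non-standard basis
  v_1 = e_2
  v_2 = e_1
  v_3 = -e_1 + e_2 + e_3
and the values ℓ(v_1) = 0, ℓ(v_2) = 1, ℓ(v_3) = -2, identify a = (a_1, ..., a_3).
a = (1, 0, -1)

Write a = (a_1, ..., a_3) in the standard basis. For each basis vector v_i, ℓ(v_i) = <v_i, a> is a linear equation in the a_j's. Collect the n equations into a matrix system V a = ℓ, where row i of V is v_i (expressed in the standard basis). Since V is invertible (lower-triangular with 1s on the diagonal, up to permutation), solve by back-substitution:
  V =
[[0, 1, 0],
 [1, 0, 0],
 [-1, 1, 1]]
  V a = (0, 1, -2)
Solving gives a = (1, 0, -1).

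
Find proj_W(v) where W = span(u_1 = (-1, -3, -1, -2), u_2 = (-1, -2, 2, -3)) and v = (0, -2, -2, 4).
proj_W(v) = (48/149, -36/149, -492/149, 276/149)

Set up U = [u_1 | ... | u_2] ∈ R^(4×2). The projector onto W = col(U) is P = U (U^T U)^(-1) U^T.
Compute U^T U =
  [15, 11]
  [11, 18],
and U^T v = (0, -12).
Solve U^T U · c = U^T v for the coefficients: c = (132/149, -180/149). The projection is proj_W(v) = U c.
Check: (v - proj_W(v)) · u_1 = 0  (should be 0).
Check: (v - proj_W(v)) · u_2 = 0  (should be 0).
Result: proj_W(v) = (48/149, -36/149, -492/149, 276/149).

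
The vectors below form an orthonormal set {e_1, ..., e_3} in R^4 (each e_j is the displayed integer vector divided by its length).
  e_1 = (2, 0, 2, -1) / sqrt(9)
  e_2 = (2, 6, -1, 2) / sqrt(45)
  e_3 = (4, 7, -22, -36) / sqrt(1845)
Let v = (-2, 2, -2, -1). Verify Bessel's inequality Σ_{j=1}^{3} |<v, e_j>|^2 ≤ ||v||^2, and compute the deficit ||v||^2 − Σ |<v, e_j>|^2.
Σ |<v, e_j>|^2 = 4013/369; ||v||^2 = 13; deficit = 784/369

Write each e_j = u_j / sqrt(<u_j, u_j>) where u_j is the displayed integer vector. Then <v, e_j> = <v, u_j> / sqrt(<u_j, u_j>), so |<v, e_j>|^2 = <v, u_j>^2 / <u_j, u_j>.
Coefficients: <v, e_1> = -7/sqrt(9), <v, e_2> = 8/sqrt(45), <v, e_3> = 86/sqrt(1845).
Square and sum: Σ |<v, e_j>|^2 = 4013/369.
Compute ||v||^2 = v·v = 13.
Deficit = 13 − 4013/369 = 784/369 ≥ 0, confirming Bessel's inequality. (The deficit equals ||v − Σ <v,e_j> e_j||^2, the squared distance from v to span{e_j}.)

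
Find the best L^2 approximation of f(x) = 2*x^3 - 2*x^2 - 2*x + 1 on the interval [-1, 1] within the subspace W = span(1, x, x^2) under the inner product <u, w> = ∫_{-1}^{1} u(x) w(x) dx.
g(x) = -2*x^2 - 4*x/5 + 1

The best approximation g ∈ W is the orthogonal projection of f onto W. Writing g = a_0 + a_1 x + a_2 x^2, the coefficients solve the normal equations G · a = b where
  G_{ij} = <φ_i, φ_j> and b_i = <f, φ_i>, with φ_0 = 1, φ_1 = x, φ_2 = x^2.
G =
  [2, 0, 2/3]
  [0, 2/3, 0]
  [2/3, 0, 2/5],
b = (2/3, -8/15, -2/15).
Solving gives a_0 = 1, a_1 = -4/5, a_2 = -2, so
  g(x) = -2*x^2 - 4*x/5 + 1.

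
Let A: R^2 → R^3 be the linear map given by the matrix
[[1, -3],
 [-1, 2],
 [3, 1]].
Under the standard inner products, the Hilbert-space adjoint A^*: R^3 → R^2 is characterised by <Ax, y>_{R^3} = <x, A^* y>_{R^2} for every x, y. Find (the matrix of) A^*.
A^* = A^T =
[[1, -1, 3],
 [-3, 2, 1]]

For real matrices with standard dot products, the defining identity <Ax, y> = <x, A^* y> gives (Ax)^T y = x^T (A^*) y, i.e. x^T A^T y = x^T (A^*) y. Since this holds for all x, y, we must have A^* = A^T. Therefore
A^* =
[[1, -1, 3],
 [-3, 2, 1]].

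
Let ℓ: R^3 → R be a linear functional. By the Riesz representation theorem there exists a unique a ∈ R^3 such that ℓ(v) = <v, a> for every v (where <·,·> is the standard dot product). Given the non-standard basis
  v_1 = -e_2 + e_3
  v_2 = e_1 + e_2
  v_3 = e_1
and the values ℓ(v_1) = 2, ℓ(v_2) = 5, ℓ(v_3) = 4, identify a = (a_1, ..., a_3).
a = (4, 1, 3)

Write a = (a_1, ..., a_3) in the standard basis. For each basis vector v_i, ℓ(v_i) = <v_i, a> is a linear equation in the a_j's. Collect the n equations into a matrix system V a = ℓ, where row i of V is v_i (expressed in the standard basis). Since V is invertible (lower-triangular with 1s on the diagonal, up to permutation), solve by back-substitution:
  V =
[[0, -1, 1],
 [1, 1, 0],
 [1, 0, 0]]
  V a = (2, 5, 4)
Solving gives a = (4, 1, 3).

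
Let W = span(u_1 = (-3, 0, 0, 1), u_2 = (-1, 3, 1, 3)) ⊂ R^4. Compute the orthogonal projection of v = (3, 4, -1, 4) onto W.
proj_W(v) = (215/82, 345/82, 115/82, 235/82)

Set up U = [u_1 | ... | u_2] ∈ R^(4×2). The projector onto W = col(U) is P = U (U^T U)^(-1) U^T.
Compute U^T U =
  [10, 6]
  [6, 20],
and U^T v = (-5, 20).
Solve U^T U · c = U^T v for the coefficients: c = (-55/41, 115/82). The projection is proj_W(v) = U c.
Check: (v - proj_W(v)) · u_1 = 0  (should be 0).
Check: (v - proj_W(v)) · u_2 = 0  (should be 0).
Result: proj_W(v) = (215/82, 345/82, 115/82, 235/82).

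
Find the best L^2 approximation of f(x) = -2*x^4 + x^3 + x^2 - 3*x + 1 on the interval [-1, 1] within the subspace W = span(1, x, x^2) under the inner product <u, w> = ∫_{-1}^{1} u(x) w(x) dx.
g(x) = -5*x^2/7 - 12*x/5 + 41/35

The best approximation g ∈ W is the orthogonal projection of f onto W. Writing g = a_0 + a_1 x + a_2 x^2, the coefficients solve the normal equations G · a = b where
  G_{ij} = <φ_i, φ_j> and b_i = <f, φ_i>, with φ_0 = 1, φ_1 = x, φ_2 = x^2.
G =
  [2, 0, 2/3]
  [0, 2/3, 0]
  [2/3, 0, 2/5],
b = (28/15, -8/5, 52/105).
Solving gives a_0 = 41/35, a_1 = -12/5, a_2 = -5/7, so
  g(x) = -5*x^2/7 - 12*x/5 + 41/35.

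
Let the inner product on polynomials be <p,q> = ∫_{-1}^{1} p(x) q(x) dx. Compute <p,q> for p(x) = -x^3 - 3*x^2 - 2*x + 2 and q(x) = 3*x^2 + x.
<p,q> = -4/3

Expand the product: p(x)·q(x) = -3*x^5 - 10*x^4 - 9*x^3 + 4*x^2 + 2*x.
∫_{-1}^{1} of each monomial x^k gives [2/(k+1) if k even, 0 if k odd]. Integrating term-by-term (or equivalently evaluating the antiderivative F(x) = -x^6/2 - 2*x^5 - 9*x^4/4 + 4*x^3/3 + x^2 at the endpoints):
  F(1) − F(−1) = -29/12 − (-13/12) = -4/3.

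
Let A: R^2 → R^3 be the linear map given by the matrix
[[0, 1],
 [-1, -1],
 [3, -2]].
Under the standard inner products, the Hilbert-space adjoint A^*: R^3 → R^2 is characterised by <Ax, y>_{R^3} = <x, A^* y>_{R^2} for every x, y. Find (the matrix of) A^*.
A^* = A^T =
[[0, -1, 3],
 [1, -1, -2]]

For real matrices with standard dot products, the defining identity <Ax, y> = <x, A^* y> gives (Ax)^T y = x^T (A^*) y, i.e. x^T A^T y = x^T (A^*) y. Since this holds for all x, y, we must have A^* = A^T. Therefore
A^* =
[[0, -1, 3],
 [1, -1, -2]].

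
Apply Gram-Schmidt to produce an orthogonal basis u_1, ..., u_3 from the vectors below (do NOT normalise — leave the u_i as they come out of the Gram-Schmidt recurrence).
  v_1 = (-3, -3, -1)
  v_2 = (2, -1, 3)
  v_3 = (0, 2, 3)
Orthogonal basis:
  u_1 = (-3, -3, -1)
  u_2 = (20/19, -37/19, 51/19)
  u_3 = (-41/23, 287/230, 369/230)

Apply the Gram-Schmidt recurrence
  u_1 = v_1
  u_i = v_i − Σ_{j<i} ((v_i · u_j) / (u_j · u_j)) · u_j.

Step by step this gives:
  u_1 = (-3, -3, -1)
  u_2 = (20/19, -37/19, 51/19)
  u_3 = (-41/23, 287/230, 369/230)

Orthogonality check:
  u_2 · u_1 = 0 (should be 0)
  u_3 · u_1 = 0 (should be 0)
  u_3 · u_2 = 0 (should be 0)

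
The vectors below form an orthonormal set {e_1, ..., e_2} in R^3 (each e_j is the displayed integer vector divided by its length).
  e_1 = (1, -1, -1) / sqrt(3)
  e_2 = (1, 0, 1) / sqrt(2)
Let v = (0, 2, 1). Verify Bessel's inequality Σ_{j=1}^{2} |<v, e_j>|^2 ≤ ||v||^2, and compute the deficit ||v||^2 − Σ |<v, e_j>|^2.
Σ |<v, e_j>|^2 = 7/2; ||v||^2 = 5; deficit = 3/2

Write each e_j = u_j / sqrt(<u_j, u_j>) where u_j is the displayed integer vector. Then <v, e_j> = <v, u_j> / sqrt(<u_j, u_j>), so |<v, e_j>|^2 = <v, u_j>^2 / <u_j, u_j>.
Coefficients: <v, e_1> = -3/sqrt(3), <v, e_2> = 1/sqrt(2).
Square and sum: Σ |<v, e_j>|^2 = 7/2.
Compute ||v||^2 = v·v = 5.
Deficit = 5 − 7/2 = 3/2 ≥ 0, confirming Bessel's inequality. (The deficit equals ||v − Σ <v,e_j> e_j||^2, the squared distance from v to span{e_j}.)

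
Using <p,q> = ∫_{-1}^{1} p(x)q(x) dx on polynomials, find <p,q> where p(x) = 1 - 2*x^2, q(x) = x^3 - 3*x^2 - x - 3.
<p,q> = -8/5

Expand the product: p(x)·q(x) = -2*x^5 + 6*x^4 + 3*x^3 + 3*x^2 - x - 3.
∫_{-1}^{1} of each monomial x^k gives [2/(k+1) if k even, 0 if k odd]. Integrating term-by-term (or equivalently evaluating the antiderivative F(x) = -x^6/3 + 6*x^5/5 + 3*x^4/4 + x^3 - x^2/2 - 3*x at the endpoints):
  F(1) − F(−1) = -53/60 − (43/60) = -8/5.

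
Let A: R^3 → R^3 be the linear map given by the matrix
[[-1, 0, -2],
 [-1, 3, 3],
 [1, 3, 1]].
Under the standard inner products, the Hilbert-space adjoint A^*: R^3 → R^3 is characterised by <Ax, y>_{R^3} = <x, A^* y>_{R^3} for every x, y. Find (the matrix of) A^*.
A^* = A^T =
[[-1, -1, 1],
 [0, 3, 3],
 [-2, 3, 1]]

For real matrices with standard dot products, the defining identity <Ax, y> = <x, A^* y> gives (Ax)^T y = x^T (A^*) y, i.e. x^T A^T y = x^T (A^*) y. Since this holds for all x, y, we must have A^* = A^T. Therefore
A^* =
[[-1, -1, 1],
 [0, 3, 3],
 [-2, 3, 1]].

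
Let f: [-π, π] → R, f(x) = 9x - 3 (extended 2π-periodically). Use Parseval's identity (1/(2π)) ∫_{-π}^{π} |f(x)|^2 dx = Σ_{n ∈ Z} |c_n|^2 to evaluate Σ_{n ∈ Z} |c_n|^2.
Σ |c_n|^2 = 27π^2 + 9

Expand and integrate term by term over [-π, π]:
  ∫ (9x)^2 dx = 81·(2π^3/3); ∫ 2·9·(-3)·x dx = 0 (odd integrand); ∫ (-3)^2 dx = 9·2π.
So (1/(2π)) ∫_{-π}^{π} (9x - 3)^2 dx = 81π^2/3 + 9 = 27π^2 + 9.
Parseval ⇒ Σ |c_n|^2 = 27π^2 + 9.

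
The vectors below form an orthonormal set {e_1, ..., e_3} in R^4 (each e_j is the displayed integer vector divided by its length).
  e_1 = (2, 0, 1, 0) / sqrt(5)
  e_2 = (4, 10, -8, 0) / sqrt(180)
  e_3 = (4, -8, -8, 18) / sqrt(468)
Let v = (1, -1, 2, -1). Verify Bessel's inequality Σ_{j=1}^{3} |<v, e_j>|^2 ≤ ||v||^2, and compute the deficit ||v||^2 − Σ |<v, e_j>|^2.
Σ |<v, e_j>|^2 = 90/13; ||v||^2 = 7; deficit = 1/13

Write each e_j = u_j / sqrt(<u_j, u_j>) where u_j is the displayed integer vector. Then <v, e_j> = <v, u_j> / sqrt(<u_j, u_j>), so |<v, e_j>|^2 = <v, u_j>^2 / <u_j, u_j>.
Coefficients: <v, e_1> = 4/sqrt(5), <v, e_2> = -22/sqrt(180), <v, e_3> = -22/sqrt(468).
Square and sum: Σ |<v, e_j>|^2 = 90/13.
Compute ||v||^2 = v·v = 7.
Deficit = 7 − 90/13 = 1/13 ≥ 0, confirming Bessel's inequality. (The deficit equals ||v − Σ <v,e_j> e_j||^2, the squared distance from v to span{e_j}.)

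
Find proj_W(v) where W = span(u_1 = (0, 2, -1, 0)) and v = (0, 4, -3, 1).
proj_W(v) = (0, 22/5, -11/5, 0)

Set up U = [u_1 | ... | u_1] ∈ R^(4×1). The projector onto W = col(U) is P = U (U^T U)^(-1) U^T.
Compute U^T U =
  [5],
and U^T v = (11).
Solve U^T U · c = U^T v for the coefficients: c = (11/5). The projection is proj_W(v) = U c.
Check: (v - proj_W(v)) · u_1 = 0  (should be 0).
Result: proj_W(v) = (0, 22/5, -11/5, 0).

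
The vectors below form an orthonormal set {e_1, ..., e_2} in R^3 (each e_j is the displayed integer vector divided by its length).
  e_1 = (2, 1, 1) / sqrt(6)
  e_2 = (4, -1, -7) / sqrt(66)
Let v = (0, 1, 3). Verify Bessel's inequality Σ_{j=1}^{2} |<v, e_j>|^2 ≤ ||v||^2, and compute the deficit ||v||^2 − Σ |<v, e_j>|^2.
Σ |<v, e_j>|^2 = 10; ||v||^2 = 10; deficit = 0

Write each e_j = u_j / sqrt(<u_j, u_j>) where u_j is the displayed integer vector. Then <v, e_j> = <v, u_j> / sqrt(<u_j, u_j>), so |<v, e_j>|^2 = <v, u_j>^2 / <u_j, u_j>.
Coefficients: <v, e_1> = 4/sqrt(6), <v, e_2> = -22/sqrt(66).
Square and sum: Σ |<v, e_j>|^2 = 10.
Compute ||v||^2 = v·v = 10.
Deficit = 10 − 10 = 0 ≥ 0, confirming Bessel's inequality. (The deficit equals ||v − Σ <v,e_j> e_j||^2, the squared distance from v to span{e_j}.)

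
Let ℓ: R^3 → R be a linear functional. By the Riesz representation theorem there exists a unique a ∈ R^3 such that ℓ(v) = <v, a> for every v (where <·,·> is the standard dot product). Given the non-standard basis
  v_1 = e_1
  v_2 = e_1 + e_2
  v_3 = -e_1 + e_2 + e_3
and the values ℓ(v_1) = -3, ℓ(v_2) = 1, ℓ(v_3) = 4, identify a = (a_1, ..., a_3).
a = (-3, 4, -3)

Write a = (a_1, ..., a_3) in the standard basis. For each basis vector v_i, ℓ(v_i) = <v_i, a> is a linear equation in the a_j's. Collect the n equations into a matrix system V a = ℓ, where row i of V is v_i (expressed in the standard basis). Since V is invertible (lower-triangular with 1s on the diagonal, up to permutation), solve by back-substitution:
  V =
[[1, 0, 0],
 [1, 1, 0],
 [-1, 1, 1]]
  V a = (-3, 1, 4)
Solving gives a = (-3, 4, -3).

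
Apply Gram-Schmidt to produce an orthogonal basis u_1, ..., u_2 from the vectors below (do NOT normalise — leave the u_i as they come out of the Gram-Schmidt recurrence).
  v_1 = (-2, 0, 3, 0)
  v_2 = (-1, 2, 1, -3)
Orthogonal basis:
  u_1 = (-2, 0, 3, 0)
  u_2 = (-3/13, 2, -2/13, -3)

Apply the Gram-Schmidt recurrence
  u_1 = v_1
  u_i = v_i − Σ_{j<i} ((v_i · u_j) / (u_j · u_j)) · u_j.

Step by step this gives:
  u_1 = (-2, 0, 3, 0)
  u_2 = (-3/13, 2, -2/13, -3)

Orthogonality check:
  u_2 · u_1 = 0 (should be 0)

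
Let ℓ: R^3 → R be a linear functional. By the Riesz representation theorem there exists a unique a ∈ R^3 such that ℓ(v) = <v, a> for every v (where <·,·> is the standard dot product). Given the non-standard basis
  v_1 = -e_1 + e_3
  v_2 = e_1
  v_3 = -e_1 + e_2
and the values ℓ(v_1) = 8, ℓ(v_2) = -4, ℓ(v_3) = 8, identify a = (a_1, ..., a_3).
a = (-4, 4, 4)

Write a = (a_1, ..., a_3) in the standard basis. For each basis vector v_i, ℓ(v_i) = <v_i, a> is a linear equation in the a_j's. Collect the n equations into a matrix system V a = ℓ, where row i of V is v_i (expressed in the standard basis). Since V is invertible (lower-triangular with 1s on the diagonal, up to permutation), solve by back-substitution:
  V =
[[-1, 0, 1],
 [1, 0, 0],
 [-1, 1, 0]]
  V a = (8, -4, 8)
Solving gives a = (-4, 4, 4).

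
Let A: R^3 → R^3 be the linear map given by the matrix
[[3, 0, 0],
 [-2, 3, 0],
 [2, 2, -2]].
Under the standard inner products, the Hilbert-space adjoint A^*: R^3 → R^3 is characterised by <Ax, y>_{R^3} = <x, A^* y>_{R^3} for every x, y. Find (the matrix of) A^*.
A^* = A^T =
[[3, -2, 2],
 [0, 3, 2],
 [0, 0, -2]]

For real matrices with standard dot products, the defining identity <Ax, y> = <x, A^* y> gives (Ax)^T y = x^T (A^*) y, i.e. x^T A^T y = x^T (A^*) y. Since this holds for all x, y, we must have A^* = A^T. Therefore
A^* =
[[3, -2, 2],
 [0, 3, 2],
 [0, 0, -2]].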